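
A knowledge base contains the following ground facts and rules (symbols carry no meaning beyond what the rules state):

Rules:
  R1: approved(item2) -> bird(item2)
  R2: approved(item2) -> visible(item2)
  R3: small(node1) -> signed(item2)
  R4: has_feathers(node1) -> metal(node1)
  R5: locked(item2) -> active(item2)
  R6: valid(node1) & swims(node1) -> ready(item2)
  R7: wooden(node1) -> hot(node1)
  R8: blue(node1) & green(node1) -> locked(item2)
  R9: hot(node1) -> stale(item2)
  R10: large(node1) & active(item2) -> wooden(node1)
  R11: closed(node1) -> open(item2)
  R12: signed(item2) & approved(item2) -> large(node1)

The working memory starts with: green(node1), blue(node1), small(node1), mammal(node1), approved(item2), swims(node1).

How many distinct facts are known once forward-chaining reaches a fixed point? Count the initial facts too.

Round 1: R1 [approved(item2) -> bird(item2)]; R2 [approved(item2) -> visible(item2)]; R3 [small(node1) -> signed(item2)]; R8 [blue(node1) & green(node1) -> locked(item2)]. Adds bird(item2), visible(item2), signed(item2), locked(item2).
Round 2: R5 [locked(item2) -> active(item2)]; R12 [signed(item2) & approved(item2) -> large(node1)]. Adds active(item2), large(node1).
Round 3: R10 [large(node1) & active(item2) -> wooden(node1)]. Adds wooden(node1).
Round 4: R7 [wooden(node1) -> hot(node1)]. Adds hot(node1).
Round 5: R9 [hot(node1) -> stale(item2)]. Adds stale(item2).
Closure: {active(item2), approved(item2), bird(item2), blue(node1), green(node1), hot(node1), large(node1), locked(item2), mammal(node1), signed(item2), small(node1), stale(item2), swims(node1), visible(item2), wooden(node1)} — 15 facts.

15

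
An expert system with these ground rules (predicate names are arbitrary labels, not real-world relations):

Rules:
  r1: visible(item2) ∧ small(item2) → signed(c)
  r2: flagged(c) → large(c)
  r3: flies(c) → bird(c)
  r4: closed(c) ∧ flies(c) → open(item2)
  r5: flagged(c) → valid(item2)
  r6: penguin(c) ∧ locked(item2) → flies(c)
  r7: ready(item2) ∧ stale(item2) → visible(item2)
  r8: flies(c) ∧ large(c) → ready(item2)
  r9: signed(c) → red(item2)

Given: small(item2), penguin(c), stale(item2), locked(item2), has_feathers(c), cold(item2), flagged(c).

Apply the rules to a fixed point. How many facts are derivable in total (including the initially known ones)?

15

[1] r2 [flagged(c) → large(c)]; r5 [flagged(c) → valid(item2)]; r6 [penguin(c) ∧ locked(item2) → flies(c)]. ⇒ new: large(c), valid(item2), flies(c).
[2] r3 [flies(c) → bird(c)]; r8 [flies(c) ∧ large(c) → ready(item2)]. ⇒ new: bird(c), ready(item2).
[3] r7 [ready(item2) ∧ stale(item2) → visible(item2)]. ⇒ new: visible(item2).
[4] r1 [visible(item2) ∧ small(item2) → signed(c)]. ⇒ new: signed(c).
[5] r9 [signed(c) → red(item2)]. ⇒ new: red(item2).
Closure: {bird(c), cold(item2), flagged(c), flies(c), has_feathers(c), large(c), locked(item2), penguin(c), ready(item2), red(item2), signed(c), small(item2), stale(item2), valid(item2), visible(item2)} — 15 facts.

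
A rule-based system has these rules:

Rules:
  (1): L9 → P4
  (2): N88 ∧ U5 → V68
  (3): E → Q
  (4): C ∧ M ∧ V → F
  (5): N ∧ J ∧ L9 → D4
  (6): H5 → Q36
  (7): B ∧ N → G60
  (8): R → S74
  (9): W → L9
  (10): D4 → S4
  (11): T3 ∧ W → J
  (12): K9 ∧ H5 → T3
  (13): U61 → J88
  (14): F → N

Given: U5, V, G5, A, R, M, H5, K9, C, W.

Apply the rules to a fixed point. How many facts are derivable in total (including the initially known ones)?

[1] (4) [C ∧ M ∧ V → F]; (6) [H5 → Q36]; (8) [R → S74]; (9) [W → L9]; (12) [K9 ∧ H5 → T3]. ⇒ new: F, Q36, S74, L9, T3.
[2] (1) [L9 → P4]; (11) [T3 ∧ W → J]; (14) [F → N]. ⇒ new: P4, J, N.
[3] (5) [N ∧ J ∧ L9 → D4]. ⇒ new: D4.
[4] (10) [D4 → S4]. ⇒ new: S4.
Closure: {A, C, D4, F, G5, H5, J, K9, L9, M, N, P4, Q36, R, S4, S74, T3, U5, V, W} — 20 facts.

20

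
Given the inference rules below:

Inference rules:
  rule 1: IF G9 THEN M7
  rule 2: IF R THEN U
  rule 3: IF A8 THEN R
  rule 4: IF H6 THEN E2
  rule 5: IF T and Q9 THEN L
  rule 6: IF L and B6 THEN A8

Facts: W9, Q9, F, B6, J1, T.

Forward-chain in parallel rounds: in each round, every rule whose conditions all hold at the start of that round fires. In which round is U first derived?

4

[1] rule 5 [IF T and Q9 THEN L]. ⇒ new: L.
[2] rule 6 [IF L and B6 THEN A8]. ⇒ new: A8.
[3] rule 3 [IF A8 THEN R]. ⇒ new: R.
[4] rule 2 [IF R THEN U]. ⇒ new: U.
U first appears in round 4.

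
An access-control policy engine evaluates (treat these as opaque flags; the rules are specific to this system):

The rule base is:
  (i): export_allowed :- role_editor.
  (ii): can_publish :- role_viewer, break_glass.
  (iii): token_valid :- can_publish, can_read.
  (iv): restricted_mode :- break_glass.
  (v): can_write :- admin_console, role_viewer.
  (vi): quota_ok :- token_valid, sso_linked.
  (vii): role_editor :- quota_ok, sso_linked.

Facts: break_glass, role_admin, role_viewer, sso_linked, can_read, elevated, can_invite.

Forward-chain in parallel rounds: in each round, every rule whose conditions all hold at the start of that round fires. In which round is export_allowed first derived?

5

[1] (ii) [can_publish :- role_viewer, break_glass.]; (iv) [restricted_mode :- break_glass.]. ⇒ new: can_publish, restricted_mode.
[2] (iii) [token_valid :- can_publish, can_read.]. ⇒ new: token_valid.
[3] (vi) [quota_ok :- token_valid, sso_linked.]. ⇒ new: quota_ok.
[4] (vii) [role_editor :- quota_ok, sso_linked.]. ⇒ new: role_editor.
[5] (i) [export_allowed :- role_editor.]. ⇒ new: export_allowed.
export_allowed first appears in round 5.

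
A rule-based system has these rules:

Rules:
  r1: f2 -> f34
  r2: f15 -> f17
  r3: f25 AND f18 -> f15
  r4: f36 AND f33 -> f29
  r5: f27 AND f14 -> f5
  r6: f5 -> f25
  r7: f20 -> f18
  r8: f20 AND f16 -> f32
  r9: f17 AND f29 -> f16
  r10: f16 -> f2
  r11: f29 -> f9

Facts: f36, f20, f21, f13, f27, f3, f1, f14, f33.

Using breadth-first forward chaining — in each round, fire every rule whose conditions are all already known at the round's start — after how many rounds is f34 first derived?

7

[1] r4 [f36 AND f33 -> f29]; r5 [f27 AND f14 -> f5]; r7 [f20 -> f18]. ⇒ new: f29, f5, f18.
[2] r6 [f5 -> f25]; r11 [f29 -> f9]. ⇒ new: f25, f9.
[3] r3 [f25 AND f18 -> f15]. ⇒ new: f15.
[4] r2 [f15 -> f17]. ⇒ new: f17.
[5] r9 [f17 AND f29 -> f16]. ⇒ new: f16.
[6] r8 [f20 AND f16 -> f32]; r10 [f16 -> f2]. ⇒ new: f32, f2.
[7] r1 [f2 -> f34]. ⇒ new: f34.
f34 first appears in round 7.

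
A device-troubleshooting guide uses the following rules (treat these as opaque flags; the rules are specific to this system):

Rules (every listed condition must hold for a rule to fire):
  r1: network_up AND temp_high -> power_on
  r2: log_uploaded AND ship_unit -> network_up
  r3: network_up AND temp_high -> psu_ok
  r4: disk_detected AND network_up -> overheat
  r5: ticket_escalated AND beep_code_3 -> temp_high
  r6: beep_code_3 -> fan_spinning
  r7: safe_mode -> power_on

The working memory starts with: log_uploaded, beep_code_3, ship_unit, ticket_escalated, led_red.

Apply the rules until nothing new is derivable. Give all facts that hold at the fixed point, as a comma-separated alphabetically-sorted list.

beep_code_3, fan_spinning, led_red, log_uploaded, network_up, power_on, psu_ok, ship_unit, temp_high, ticket_escalated

Round 1: r2 [log_uploaded AND ship_unit -> network_up]; r5 [ticket_escalated AND beep_code_3 -> temp_high]; r6 [beep_code_3 -> fan_spinning]. New: network_up, temp_high, fan_spinning.
Round 2: r1 [network_up AND temp_high -> power_on]; r3 [network_up AND temp_high -> psu_ok]. New: power_on, psu_ok.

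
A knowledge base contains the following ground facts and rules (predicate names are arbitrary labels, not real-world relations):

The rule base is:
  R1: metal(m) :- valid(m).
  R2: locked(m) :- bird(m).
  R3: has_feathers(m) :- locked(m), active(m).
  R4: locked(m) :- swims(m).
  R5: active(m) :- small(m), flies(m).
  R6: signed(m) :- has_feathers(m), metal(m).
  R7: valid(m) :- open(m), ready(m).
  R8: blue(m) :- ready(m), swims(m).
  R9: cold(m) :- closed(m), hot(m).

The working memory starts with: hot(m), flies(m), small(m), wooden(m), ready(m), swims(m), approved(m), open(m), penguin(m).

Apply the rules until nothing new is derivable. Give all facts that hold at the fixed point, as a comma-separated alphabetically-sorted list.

Round 1 fires R4, R5, R7, R8, giving locked(m), active(m), valid(m), blue(m).
Round 2 fires R1, R3, giving metal(m), has_feathers(m).
Round 3 fires R6, giving signed(m).

active(m), approved(m), blue(m), flies(m), has_feathers(m), hot(m), locked(m), metal(m), open(m), penguin(m), ready(m), signed(m), small(m), swims(m), valid(m), wooden(m)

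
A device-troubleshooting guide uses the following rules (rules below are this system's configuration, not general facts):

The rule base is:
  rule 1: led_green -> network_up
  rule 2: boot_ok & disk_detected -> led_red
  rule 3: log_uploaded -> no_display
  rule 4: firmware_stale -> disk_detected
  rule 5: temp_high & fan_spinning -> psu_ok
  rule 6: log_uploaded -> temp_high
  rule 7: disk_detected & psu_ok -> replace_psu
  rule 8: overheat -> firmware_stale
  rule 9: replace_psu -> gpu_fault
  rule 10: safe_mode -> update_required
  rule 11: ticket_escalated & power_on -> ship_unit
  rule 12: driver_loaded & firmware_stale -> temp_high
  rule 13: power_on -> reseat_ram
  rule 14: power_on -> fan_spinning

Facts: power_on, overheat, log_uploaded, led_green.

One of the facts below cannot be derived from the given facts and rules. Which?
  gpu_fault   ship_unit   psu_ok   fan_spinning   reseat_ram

Round 1: rule 1 [led_green -> network_up]; rule 3 [log_uploaded -> no_display]; rule 6 [log_uploaded -> temp_high]; rule 8 [overheat -> firmware_stale]; rule 13 [power_on -> reseat_ram]; rule 14 [power_on -> fan_spinning]. Adds network_up, no_display, temp_high, firmware_stale, reseat_ram, fan_spinning.
Round 2: rule 4 [firmware_stale -> disk_detected]; rule 5 [temp_high & fan_spinning -> psu_ok]. Adds disk_detected, psu_ok.
Round 3: rule 7 [disk_detected & psu_ok -> replace_psu]. Adds replace_psu.
Round 4: rule 9 [replace_psu -> gpu_fault]. Adds gpu_fault.
Derived: reseat_ram (round 1), fan_spinning (round 1), gpu_fault (round 4), psu_ok (round 2). ship_unit never appears in any round.

ship_unit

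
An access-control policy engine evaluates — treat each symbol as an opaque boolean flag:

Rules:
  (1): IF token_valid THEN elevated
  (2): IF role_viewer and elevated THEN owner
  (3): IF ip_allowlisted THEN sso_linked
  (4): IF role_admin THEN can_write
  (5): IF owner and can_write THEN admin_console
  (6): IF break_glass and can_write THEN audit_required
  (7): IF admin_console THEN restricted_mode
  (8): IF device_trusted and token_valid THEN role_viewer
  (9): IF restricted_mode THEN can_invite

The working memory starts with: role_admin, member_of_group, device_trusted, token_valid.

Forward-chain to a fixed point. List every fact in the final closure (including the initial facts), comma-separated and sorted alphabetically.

admin_console, can_invite, can_write, device_trusted, elevated, member_of_group, owner, restricted_mode, role_admin, role_viewer, token_valid

[1] (1) [IF token_valid THEN elevated]; (4) [IF role_admin THEN can_write]; (8) [IF device_trusted and token_valid THEN role_viewer]. ⇒ new: elevated, can_write, role_viewer.
[2] (2) [IF role_viewer and elevated THEN owner]. ⇒ new: owner.
[3] (5) [IF owner and can_write THEN admin_console]. ⇒ new: admin_console.
[4] (7) [IF admin_console THEN restricted_mode]. ⇒ new: restricted_mode.
[5] (9) [IF restricted_mode THEN can_invite]. ⇒ new: can_invite.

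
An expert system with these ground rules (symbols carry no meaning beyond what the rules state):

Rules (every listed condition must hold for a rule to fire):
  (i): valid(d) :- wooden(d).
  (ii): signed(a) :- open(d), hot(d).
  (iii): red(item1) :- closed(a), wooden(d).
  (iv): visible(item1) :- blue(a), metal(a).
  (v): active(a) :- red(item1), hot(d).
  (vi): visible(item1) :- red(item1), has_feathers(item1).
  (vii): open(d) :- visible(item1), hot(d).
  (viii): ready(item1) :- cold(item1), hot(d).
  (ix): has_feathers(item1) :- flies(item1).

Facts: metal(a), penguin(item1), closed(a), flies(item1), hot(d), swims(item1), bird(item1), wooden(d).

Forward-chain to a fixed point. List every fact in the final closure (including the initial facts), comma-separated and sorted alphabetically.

[1] (i) [valid(d) :- wooden(d).]; (iii) [red(item1) :- closed(a), wooden(d).]; (ix) [has_feathers(item1) :- flies(item1).]. ⇒ new: valid(d), red(item1), has_feathers(item1).
[2] (v) [active(a) :- red(item1), hot(d).]; (vi) [visible(item1) :- red(item1), has_feathers(item1).]. ⇒ new: active(a), visible(item1).
[3] (vii) [open(d) :- visible(item1), hot(d).]. ⇒ new: open(d).
[4] (ii) [signed(a) :- open(d), hot(d).]. ⇒ new: signed(a).

active(a), bird(item1), closed(a), flies(item1), has_feathers(item1), hot(d), metal(a), open(d), penguin(item1), red(item1), signed(a), swims(item1), valid(d), visible(item1), wooden(d)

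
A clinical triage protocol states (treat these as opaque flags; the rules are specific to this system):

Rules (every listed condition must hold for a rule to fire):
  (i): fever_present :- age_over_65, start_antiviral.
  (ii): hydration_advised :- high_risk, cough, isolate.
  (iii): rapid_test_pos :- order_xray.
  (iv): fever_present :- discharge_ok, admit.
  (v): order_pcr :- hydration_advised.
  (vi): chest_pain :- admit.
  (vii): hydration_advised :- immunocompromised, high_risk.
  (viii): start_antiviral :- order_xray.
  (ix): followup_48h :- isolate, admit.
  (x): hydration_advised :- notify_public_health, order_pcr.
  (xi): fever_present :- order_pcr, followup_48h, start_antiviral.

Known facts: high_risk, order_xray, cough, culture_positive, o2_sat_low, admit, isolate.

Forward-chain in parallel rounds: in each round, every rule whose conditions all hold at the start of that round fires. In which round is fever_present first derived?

3

Round 1: (ii) [hydration_advised :- high_risk, cough, isolate.]; (iii) [rapid_test_pos :- order_xray.]; (vi) [chest_pain :- admit.]; (viii) [start_antiviral :- order_xray.]; (ix) [followup_48h :- isolate, admit.]. Adds hydration_advised, rapid_test_pos, chest_pain, start_antiviral, followup_48h.
Round 2: (v) [order_pcr :- hydration_advised.]. Adds order_pcr.
Round 3: (xi) [fever_present :- order_pcr, followup_48h, start_antiviral.]. Adds fever_present.
fever_present first appears in round 3.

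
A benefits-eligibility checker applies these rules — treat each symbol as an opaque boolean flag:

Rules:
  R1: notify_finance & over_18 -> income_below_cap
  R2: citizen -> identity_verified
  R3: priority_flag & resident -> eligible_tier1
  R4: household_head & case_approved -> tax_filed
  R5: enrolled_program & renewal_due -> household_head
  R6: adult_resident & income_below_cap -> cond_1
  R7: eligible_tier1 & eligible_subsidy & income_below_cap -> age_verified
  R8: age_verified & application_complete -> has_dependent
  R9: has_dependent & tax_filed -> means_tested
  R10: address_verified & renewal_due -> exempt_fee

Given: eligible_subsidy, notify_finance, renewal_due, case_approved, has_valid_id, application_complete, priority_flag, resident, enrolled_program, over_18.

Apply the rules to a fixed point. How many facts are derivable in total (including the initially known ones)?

Round 1: R1 [notify_finance & over_18 -> income_below_cap]; R3 [priority_flag & resident -> eligible_tier1]; R5 [enrolled_program & renewal_due -> household_head]. New: income_below_cap, eligible_tier1, household_head.
Round 2: R4 [household_head & case_approved -> tax_filed]; R7 [eligible_tier1 & eligible_subsidy & income_below_cap -> age_verified]. New: tax_filed, age_verified.
Round 3: R8 [age_verified & application_complete -> has_dependent]. New: has_dependent.
Round 4: R9 [has_dependent & tax_filed -> means_tested]. New: means_tested.
Closure: {age_verified, application_complete, case_approved, eligible_subsidy, eligible_tier1, enrolled_program, has_dependent, has_valid_id, household_head, income_below_cap, means_tested, notify_finance, over_18, priority_flag, renewal_due, resident, tax_filed} — 17 facts.

17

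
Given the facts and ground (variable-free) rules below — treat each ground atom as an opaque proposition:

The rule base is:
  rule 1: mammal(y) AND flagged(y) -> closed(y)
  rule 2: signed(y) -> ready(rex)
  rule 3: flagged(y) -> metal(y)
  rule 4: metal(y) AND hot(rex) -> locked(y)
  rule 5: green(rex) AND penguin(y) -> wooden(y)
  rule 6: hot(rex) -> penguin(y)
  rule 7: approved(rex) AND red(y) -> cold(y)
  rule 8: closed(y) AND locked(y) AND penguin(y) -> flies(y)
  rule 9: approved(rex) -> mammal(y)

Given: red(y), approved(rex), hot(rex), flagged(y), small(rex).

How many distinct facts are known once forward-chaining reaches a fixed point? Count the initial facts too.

Round 1: rule 3 [flagged(y) -> metal(y)]; rule 6 [hot(rex) -> penguin(y)]; rule 7 [approved(rex) AND red(y) -> cold(y)]; rule 9 [approved(rex) -> mammal(y)]. New: metal(y), penguin(y), cold(y), mammal(y).
Round 2: rule 1 [mammal(y) AND flagged(y) -> closed(y)]; rule 4 [metal(y) AND hot(rex) -> locked(y)]. New: closed(y), locked(y).
Round 3: rule 8 [closed(y) AND locked(y) AND penguin(y) -> flies(y)]. New: flies(y).
Closure: {approved(rex), closed(y), cold(y), flagged(y), flies(y), hot(rex), locked(y), mammal(y), metal(y), penguin(y), red(y), small(rex)} — 12 facts.

12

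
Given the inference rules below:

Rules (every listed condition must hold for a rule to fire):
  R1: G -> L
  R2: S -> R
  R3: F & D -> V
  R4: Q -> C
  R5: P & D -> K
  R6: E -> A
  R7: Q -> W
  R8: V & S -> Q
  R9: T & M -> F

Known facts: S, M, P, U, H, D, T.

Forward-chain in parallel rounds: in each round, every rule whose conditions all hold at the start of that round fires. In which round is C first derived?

4

Round 1 — R2, R5, R9, derive R, K, F.
Round 2 — R3, derive V.
Round 3 — R8, derive Q.
Round 4 — R4, R7, derive C, W.
C first appears in round 4.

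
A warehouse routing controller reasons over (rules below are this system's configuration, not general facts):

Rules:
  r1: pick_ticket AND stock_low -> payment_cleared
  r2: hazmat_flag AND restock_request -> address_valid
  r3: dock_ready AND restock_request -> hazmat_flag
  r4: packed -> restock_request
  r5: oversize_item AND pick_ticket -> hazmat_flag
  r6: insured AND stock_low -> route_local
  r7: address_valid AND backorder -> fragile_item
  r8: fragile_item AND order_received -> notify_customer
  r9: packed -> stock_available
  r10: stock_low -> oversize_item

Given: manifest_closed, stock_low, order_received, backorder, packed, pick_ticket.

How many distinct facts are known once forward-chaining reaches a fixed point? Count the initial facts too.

14

[1] r1 [pick_ticket AND stock_low -> payment_cleared]; r4 [packed -> restock_request]; r9 [packed -> stock_available]; r10 [stock_low -> oversize_item]. ⇒ new: payment_cleared, restock_request, stock_available, oversize_item.
[2] r5 [oversize_item AND pick_ticket -> hazmat_flag]. ⇒ new: hazmat_flag.
[3] r2 [hazmat_flag AND restock_request -> address_valid]. ⇒ new: address_valid.
[4] r7 [address_valid AND backorder -> fragile_item]. ⇒ new: fragile_item.
[5] r8 [fragile_item AND order_received -> notify_customer]. ⇒ new: notify_customer.
Closure: {address_valid, backorder, fragile_item, hazmat_flag, manifest_closed, notify_customer, order_received, oversize_item, packed, payment_cleared, pick_ticket, restock_request, stock_available, stock_low} — 14 facts.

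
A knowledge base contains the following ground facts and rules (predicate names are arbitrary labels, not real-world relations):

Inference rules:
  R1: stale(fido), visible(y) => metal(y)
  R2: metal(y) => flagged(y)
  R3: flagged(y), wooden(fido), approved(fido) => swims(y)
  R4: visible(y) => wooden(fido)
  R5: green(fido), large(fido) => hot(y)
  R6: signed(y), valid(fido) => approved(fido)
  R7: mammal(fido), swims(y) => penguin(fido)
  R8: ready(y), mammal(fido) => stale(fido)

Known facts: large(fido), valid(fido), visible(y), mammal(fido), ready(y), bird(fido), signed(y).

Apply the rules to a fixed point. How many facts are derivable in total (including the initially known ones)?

14

[1] R4 [visible(y) => wooden(fido)]; R6 [signed(y), valid(fido) => approved(fido)]; R8 [ready(y), mammal(fido) => stale(fido)]. ⇒ new: wooden(fido), approved(fido), stale(fido).
[2] R1 [stale(fido), visible(y) => metal(y)]. ⇒ new: metal(y).
[3] R2 [metal(y) => flagged(y)]. ⇒ new: flagged(y).
[4] R3 [flagged(y), wooden(fido), approved(fido) => swims(y)]. ⇒ new: swims(y).
[5] R7 [mammal(fido), swims(y) => penguin(fido)]. ⇒ new: penguin(fido).
Closure: {approved(fido), bird(fido), flagged(y), large(fido), mammal(fido), metal(y), penguin(fido), ready(y), signed(y), stale(fido), swims(y), valid(fido), visible(y), wooden(fido)} — 14 facts.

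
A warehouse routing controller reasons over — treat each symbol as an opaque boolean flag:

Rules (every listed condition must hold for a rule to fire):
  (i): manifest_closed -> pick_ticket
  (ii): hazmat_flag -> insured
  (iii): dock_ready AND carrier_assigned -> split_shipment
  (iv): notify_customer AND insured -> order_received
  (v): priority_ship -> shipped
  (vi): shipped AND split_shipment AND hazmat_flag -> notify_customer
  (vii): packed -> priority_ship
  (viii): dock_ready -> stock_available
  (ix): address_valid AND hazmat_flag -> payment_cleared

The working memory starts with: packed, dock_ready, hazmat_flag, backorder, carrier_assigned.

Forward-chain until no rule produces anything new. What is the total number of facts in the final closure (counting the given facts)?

Round 1: (ii) [hazmat_flag -> insured]; (iii) [dock_ready AND carrier_assigned -> split_shipment]; (vii) [packed -> priority_ship]; (viii) [dock_ready -> stock_available]. Adds insured, split_shipment, priority_ship, stock_available.
Round 2: (v) [priority_ship -> shipped]. Adds shipped.
Round 3: (vi) [shipped AND split_shipment AND hazmat_flag -> notify_customer]. Adds notify_customer.
Round 4: (iv) [notify_customer AND insured -> order_received]. Adds order_received.
Closure: {backorder, carrier_assigned, dock_ready, hazmat_flag, insured, notify_customer, order_received, packed, priority_ship, shipped, split_shipment, stock_available} — 12 facts.

12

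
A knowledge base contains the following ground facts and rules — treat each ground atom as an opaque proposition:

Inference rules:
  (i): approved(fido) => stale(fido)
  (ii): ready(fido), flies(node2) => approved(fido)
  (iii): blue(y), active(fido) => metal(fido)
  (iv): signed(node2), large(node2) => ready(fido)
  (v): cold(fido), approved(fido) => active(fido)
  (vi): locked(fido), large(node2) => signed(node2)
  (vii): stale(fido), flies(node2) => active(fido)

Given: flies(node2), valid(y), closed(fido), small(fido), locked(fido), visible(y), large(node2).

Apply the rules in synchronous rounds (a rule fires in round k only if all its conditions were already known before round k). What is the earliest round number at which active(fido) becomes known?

[1] (vi) [locked(fido), large(node2) => signed(node2)]. ⇒ new: signed(node2).
[2] (iv) [signed(node2), large(node2) => ready(fido)]. ⇒ new: ready(fido).
[3] (ii) [ready(fido), flies(node2) => approved(fido)]. ⇒ new: approved(fido).
[4] (i) [approved(fido) => stale(fido)]. ⇒ new: stale(fido).
[5] (vii) [stale(fido), flies(node2) => active(fido)]. ⇒ new: active(fido).
active(fido) first appears in round 5.

5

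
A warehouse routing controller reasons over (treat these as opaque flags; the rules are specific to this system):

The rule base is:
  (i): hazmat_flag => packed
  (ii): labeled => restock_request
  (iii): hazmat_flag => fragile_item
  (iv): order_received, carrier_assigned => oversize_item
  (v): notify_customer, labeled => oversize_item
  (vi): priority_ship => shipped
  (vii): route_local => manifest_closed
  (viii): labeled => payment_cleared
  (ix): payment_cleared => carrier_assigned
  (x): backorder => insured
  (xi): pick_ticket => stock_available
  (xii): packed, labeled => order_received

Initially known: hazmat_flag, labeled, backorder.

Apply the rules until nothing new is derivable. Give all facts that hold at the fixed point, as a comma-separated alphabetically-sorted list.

Round 1: (i) [hazmat_flag => packed]; (ii) [labeled => restock_request]; (iii) [hazmat_flag => fragile_item]; (viii) [labeled => payment_cleared]; (x) [backorder => insured]. New: packed, restock_request, fragile_item, payment_cleared, insured.
Round 2: (ix) [payment_cleared => carrier_assigned]; (xii) [packed, labeled => order_received]. New: carrier_assigned, order_received.
Round 3: (iv) [order_received, carrier_assigned => oversize_item]. New: oversize_item.

backorder, carrier_assigned, fragile_item, hazmat_flag, insured, labeled, order_received, oversize_item, packed, payment_cleared, restock_request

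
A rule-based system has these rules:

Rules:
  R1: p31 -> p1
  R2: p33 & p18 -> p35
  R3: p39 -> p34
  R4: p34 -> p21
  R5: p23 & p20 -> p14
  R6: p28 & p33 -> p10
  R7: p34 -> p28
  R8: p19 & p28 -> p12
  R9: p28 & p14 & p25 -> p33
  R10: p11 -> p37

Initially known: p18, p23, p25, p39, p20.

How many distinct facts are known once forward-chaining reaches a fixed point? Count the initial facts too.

Round 1 fires R3, R5, giving p34, p14.
Round 2 fires R4, R7, giving p21, p28.
Round 3 fires R9, giving p33.
Round 4 fires R2, R6, giving p35, p10.
Closure: {p10, p14, p18, p20, p21, p23, p25, p28, p33, p34, p35, p39} — 12 facts.

12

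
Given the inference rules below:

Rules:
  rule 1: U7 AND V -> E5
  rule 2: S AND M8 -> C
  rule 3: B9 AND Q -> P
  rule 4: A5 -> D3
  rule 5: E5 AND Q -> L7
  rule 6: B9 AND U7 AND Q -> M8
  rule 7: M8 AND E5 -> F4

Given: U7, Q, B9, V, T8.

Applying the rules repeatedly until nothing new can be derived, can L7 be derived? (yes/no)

yes

Round 1: rule 1 [U7 AND V -> E5]; rule 3 [B9 AND Q -> P]; rule 6 [B9 AND U7 AND Q -> M8]. Adds E5, P, M8.
Round 2: rule 5 [E5 AND Q -> L7]; rule 7 [M8 AND E5 -> F4]. Adds L7, F4.
L7 appears in round 2, so it is derivable.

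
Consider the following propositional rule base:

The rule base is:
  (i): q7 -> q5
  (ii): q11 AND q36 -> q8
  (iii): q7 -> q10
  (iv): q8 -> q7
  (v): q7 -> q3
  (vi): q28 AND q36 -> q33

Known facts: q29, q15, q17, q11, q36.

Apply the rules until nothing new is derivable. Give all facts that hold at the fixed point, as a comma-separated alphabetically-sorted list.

Round 1 fires (ii), giving q8.
Round 2 fires (iv), giving q7.
Round 3 fires (i), (iii), (v), giving q5, q10, q3.

q10, q11, q15, q17, q29, q3, q36, q5, q7, q8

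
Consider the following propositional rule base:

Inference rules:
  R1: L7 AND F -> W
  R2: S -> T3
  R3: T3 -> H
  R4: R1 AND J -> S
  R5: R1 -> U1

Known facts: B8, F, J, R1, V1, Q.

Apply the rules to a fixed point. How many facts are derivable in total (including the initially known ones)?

10

[1] R4 [R1 AND J -> S]; R5 [R1 -> U1]. ⇒ new: S, U1.
[2] R2 [S -> T3]. ⇒ new: T3.
[3] R3 [T3 -> H]. ⇒ new: H.
Closure: {B8, F, H, J, Q, R1, S, T3, U1, V1} — 10 facts.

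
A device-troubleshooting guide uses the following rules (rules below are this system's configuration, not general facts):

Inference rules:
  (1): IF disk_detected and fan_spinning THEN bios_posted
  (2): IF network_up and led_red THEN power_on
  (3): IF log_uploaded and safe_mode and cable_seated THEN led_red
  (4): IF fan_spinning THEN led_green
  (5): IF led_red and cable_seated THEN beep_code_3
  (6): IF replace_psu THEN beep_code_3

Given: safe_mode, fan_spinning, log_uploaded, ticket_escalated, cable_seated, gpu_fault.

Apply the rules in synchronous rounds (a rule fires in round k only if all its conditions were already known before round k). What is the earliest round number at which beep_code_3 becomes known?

[1] (3) [IF log_uploaded and safe_mode and cable_seated THEN led_red]; (4) [IF fan_spinning THEN led_green]. ⇒ new: led_red, led_green.
[2] (5) [IF led_red and cable_seated THEN beep_code_3]. ⇒ new: beep_code_3.
beep_code_3 first appears in round 2.

2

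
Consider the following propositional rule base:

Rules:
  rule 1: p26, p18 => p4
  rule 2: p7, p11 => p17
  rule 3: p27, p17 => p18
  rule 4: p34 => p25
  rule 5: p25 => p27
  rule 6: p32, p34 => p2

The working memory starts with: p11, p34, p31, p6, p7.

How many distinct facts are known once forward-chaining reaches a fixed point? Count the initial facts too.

9

Round 1: rule 2 [p7, p11 => p17]; rule 4 [p34 => p25]. New: p17, p25.
Round 2: rule 5 [p25 => p27]. New: p27.
Round 3: rule 3 [p27, p17 => p18]. New: p18.
Closure: {p11, p17, p18, p25, p27, p31, p34, p6, p7} — 9 facts.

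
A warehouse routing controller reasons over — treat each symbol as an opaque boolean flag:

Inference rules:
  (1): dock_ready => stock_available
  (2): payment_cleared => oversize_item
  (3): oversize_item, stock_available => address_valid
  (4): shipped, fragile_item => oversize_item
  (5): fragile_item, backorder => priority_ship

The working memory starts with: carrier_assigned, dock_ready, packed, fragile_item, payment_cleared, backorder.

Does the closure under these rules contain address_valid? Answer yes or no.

yes

Round 1 fires (1), (2), (5), giving stock_available, oversize_item, priority_ship.
Round 2 fires (3), giving address_valid.
address_valid appears in round 2, so it is derivable.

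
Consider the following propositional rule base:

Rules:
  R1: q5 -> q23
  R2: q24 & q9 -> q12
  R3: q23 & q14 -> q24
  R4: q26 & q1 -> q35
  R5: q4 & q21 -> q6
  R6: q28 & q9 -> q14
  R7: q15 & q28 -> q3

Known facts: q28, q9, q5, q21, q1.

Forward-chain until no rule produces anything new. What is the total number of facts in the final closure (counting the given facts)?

[1] R1 [q5 -> q23]; R6 [q28 & q9 -> q14]. ⇒ new: q23, q14.
[2] R3 [q23 & q14 -> q24]. ⇒ new: q24.
[3] R2 [q24 & q9 -> q12]. ⇒ new: q12.
Closure: {q1, q12, q14, q21, q23, q24, q28, q5, q9} — 9 facts.

9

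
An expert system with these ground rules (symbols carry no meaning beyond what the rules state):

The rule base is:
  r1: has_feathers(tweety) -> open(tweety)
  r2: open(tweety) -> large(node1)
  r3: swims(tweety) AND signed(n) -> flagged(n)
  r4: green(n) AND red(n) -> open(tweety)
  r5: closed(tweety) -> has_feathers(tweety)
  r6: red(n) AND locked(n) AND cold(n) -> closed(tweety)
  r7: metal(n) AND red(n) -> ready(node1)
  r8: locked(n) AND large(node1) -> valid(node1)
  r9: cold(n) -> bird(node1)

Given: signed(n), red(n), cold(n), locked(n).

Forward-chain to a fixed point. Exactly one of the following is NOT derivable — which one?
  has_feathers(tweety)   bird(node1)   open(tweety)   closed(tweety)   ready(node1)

ready(node1)

Round 1 fires r6, r9, giving closed(tweety), bird(node1).
Round 2 fires r5, giving has_feathers(tweety).
Round 3 fires r1, giving open(tweety).
Round 4 fires r2, giving large(node1).
Round 5 fires r8, giving valid(node1).
Derived: has_feathers(tweety) (round 2), open(tweety) (round 3), bird(node1) (round 1), closed(tweety) (round 1). ready(node1) never appears in any round.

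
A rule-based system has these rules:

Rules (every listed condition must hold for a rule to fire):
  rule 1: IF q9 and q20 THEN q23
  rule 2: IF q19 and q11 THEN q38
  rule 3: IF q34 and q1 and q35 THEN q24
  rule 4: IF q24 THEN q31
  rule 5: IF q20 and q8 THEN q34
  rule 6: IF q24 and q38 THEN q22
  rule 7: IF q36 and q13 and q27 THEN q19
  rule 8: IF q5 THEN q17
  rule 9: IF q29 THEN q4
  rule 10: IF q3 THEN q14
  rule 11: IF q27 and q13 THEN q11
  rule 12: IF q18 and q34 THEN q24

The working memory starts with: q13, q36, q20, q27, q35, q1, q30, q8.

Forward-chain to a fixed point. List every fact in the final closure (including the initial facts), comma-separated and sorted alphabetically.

Round 1 fires rule 5, rule 7, rule 11, giving q34, q19, q11.
Round 2 fires rule 2, rule 3, giving q38, q24.
Round 3 fires rule 4, rule 6, giving q31, q22.

q1, q11, q13, q19, q20, q22, q24, q27, q30, q31, q34, q35, q36, q38, q8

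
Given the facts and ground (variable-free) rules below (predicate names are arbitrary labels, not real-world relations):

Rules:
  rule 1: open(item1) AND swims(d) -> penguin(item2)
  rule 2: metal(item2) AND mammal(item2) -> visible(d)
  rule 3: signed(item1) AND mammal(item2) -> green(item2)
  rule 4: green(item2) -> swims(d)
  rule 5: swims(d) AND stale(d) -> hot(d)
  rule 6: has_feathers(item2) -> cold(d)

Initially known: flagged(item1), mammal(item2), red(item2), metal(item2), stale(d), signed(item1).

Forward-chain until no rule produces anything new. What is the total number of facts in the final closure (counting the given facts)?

Round 1: rule 2 [metal(item2) AND mammal(item2) -> visible(d)]; rule 3 [signed(item1) AND mammal(item2) -> green(item2)]. New: visible(d), green(item2).
Round 2: rule 4 [green(item2) -> swims(d)]. New: swims(d).
Round 3: rule 5 [swims(d) AND stale(d) -> hot(d)]. New: hot(d).
Closure: {flagged(item1), green(item2), hot(d), mammal(item2), metal(item2), red(item2), signed(item1), stale(d), swims(d), visible(d)} — 10 facts.

10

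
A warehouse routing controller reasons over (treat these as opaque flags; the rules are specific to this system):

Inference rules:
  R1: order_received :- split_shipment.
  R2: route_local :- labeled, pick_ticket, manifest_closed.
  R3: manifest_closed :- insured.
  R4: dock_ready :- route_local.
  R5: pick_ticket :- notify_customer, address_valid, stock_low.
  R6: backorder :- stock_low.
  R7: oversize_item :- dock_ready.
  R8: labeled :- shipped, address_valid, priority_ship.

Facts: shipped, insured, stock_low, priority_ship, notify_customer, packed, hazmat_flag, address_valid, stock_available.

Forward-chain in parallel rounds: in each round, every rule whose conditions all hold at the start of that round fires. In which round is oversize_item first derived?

4

Round 1: R3 [manifest_closed :- insured.]; R5 [pick_ticket :- notify_customer, address_valid, stock_low.]; R6 [backorder :- stock_low.]; R8 [labeled :- shipped, address_valid, priority_ship.]. Adds manifest_closed, pick_ticket, backorder, labeled.
Round 2: R2 [route_local :- labeled, pick_ticket, manifest_closed.]. Adds route_local.
Round 3: R4 [dock_ready :- route_local.]. Adds dock_ready.
Round 4: R7 [oversize_item :- dock_ready.]. Adds oversize_item.
oversize_item first appears in round 4.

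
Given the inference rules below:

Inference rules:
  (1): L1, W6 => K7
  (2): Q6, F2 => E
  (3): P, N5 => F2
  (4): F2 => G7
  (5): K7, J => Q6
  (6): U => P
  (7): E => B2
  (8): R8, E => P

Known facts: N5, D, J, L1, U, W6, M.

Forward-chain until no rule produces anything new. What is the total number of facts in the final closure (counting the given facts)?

Round 1: (1) [L1, W6 => K7]; (6) [U => P]. New: K7, P.
Round 2: (3) [P, N5 => F2]; (5) [K7, J => Q6]. New: F2, Q6.
Round 3: (2) [Q6, F2 => E]; (4) [F2 => G7]. New: E, G7.
Round 4: (7) [E => B2]. New: B2.
Closure: {B2, D, E, F2, G7, J, K7, L1, M, N5, P, Q6, U, W6} — 14 facts.

14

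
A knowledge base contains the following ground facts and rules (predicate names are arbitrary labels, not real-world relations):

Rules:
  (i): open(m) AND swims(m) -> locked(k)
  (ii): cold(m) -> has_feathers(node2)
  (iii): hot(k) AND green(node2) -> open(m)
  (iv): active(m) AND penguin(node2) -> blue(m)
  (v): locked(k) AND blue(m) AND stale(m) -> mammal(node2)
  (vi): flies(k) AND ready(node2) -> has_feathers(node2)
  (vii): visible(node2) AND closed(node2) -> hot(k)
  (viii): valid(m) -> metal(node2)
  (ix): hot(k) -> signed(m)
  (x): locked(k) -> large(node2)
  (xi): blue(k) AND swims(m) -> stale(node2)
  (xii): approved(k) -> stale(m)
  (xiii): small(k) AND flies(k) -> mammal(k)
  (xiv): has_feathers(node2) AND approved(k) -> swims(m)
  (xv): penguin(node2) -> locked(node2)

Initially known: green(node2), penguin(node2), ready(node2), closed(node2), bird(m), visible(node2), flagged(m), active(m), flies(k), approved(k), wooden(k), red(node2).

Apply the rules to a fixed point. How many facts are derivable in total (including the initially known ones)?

23

Round 1: (iv) [active(m) AND penguin(node2) -> blue(m)]; (vi) [flies(k) AND ready(node2) -> has_feathers(node2)]; (vii) [visible(node2) AND closed(node2) -> hot(k)]; (xii) [approved(k) -> stale(m)]; (xv) [penguin(node2) -> locked(node2)]. New: blue(m), has_feathers(node2), hot(k), stale(m), locked(node2).
Round 2: (iii) [hot(k) AND green(node2) -> open(m)]; (ix) [hot(k) -> signed(m)]; (xiv) [has_feathers(node2) AND approved(k) -> swims(m)]. New: open(m), signed(m), swims(m).
Round 3: (i) [open(m) AND swims(m) -> locked(k)]. New: locked(k).
Round 4: (v) [locked(k) AND blue(m) AND stale(m) -> mammal(node2)]; (x) [locked(k) -> large(node2)]. New: mammal(node2), large(node2).
Closure: {active(m), approved(k), bird(m), blue(m), closed(node2), flagged(m), flies(k), green(node2), has_feathers(node2), hot(k), large(node2), locked(k), locked(node2), mammal(node2), open(m), penguin(node2), ready(node2), red(node2), signed(m), stale(m), swims(m), visible(node2), wooden(k)} — 23 facts.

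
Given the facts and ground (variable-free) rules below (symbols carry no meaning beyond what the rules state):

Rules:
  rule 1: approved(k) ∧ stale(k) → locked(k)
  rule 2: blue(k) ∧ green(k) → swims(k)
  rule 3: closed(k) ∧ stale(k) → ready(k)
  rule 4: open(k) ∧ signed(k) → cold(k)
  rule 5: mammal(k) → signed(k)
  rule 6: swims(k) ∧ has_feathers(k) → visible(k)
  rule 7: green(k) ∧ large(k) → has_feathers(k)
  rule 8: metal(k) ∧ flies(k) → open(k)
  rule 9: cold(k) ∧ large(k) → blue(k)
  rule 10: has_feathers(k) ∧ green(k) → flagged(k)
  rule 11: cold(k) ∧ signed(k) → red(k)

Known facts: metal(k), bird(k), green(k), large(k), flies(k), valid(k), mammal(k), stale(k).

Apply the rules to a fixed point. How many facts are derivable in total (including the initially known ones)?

17

Round 1: rule 5 [mammal(k) → signed(k)]; rule 7 [green(k) ∧ large(k) → has_feathers(k)]; rule 8 [metal(k) ∧ flies(k) → open(k)]. New: signed(k), has_feathers(k), open(k).
Round 2: rule 4 [open(k) ∧ signed(k) → cold(k)]; rule 10 [has_feathers(k) ∧ green(k) → flagged(k)]. New: cold(k), flagged(k).
Round 3: rule 9 [cold(k) ∧ large(k) → blue(k)]; rule 11 [cold(k) ∧ signed(k) → red(k)]. New: blue(k), red(k).
Round 4: rule 2 [blue(k) ∧ green(k) → swims(k)]. New: swims(k).
Round 5: rule 6 [swims(k) ∧ has_feathers(k) → visible(k)]. New: visible(k).
Closure: {bird(k), blue(k), cold(k), flagged(k), flies(k), green(k), has_feathers(k), large(k), mammal(k), metal(k), open(k), red(k), signed(k), stale(k), swims(k), valid(k), visible(k)} — 17 facts.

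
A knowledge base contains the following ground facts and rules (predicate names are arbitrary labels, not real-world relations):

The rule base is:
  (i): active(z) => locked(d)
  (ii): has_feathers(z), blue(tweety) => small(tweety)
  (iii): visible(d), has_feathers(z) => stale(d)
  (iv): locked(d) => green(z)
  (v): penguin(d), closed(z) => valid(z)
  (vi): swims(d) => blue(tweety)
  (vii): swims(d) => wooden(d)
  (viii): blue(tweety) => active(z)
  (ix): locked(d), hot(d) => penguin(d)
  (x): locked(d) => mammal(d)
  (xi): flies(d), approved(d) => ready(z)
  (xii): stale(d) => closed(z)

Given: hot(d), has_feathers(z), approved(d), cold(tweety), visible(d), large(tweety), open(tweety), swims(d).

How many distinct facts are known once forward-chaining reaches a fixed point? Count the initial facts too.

19

Round 1 fires (iii), (vi), (vii), giving stale(d), blue(tweety), wooden(d).
Round 2 fires (ii), (viii), (xii), giving small(tweety), active(z), closed(z).
Round 3 fires (i), giving locked(d).
Round 4 fires (iv), (ix), (x), giving green(z), penguin(d), mammal(d).
Round 5 fires (v), giving valid(z).
Closure: {active(z), approved(d), blue(tweety), closed(z), cold(tweety), green(z), has_feathers(z), hot(d), large(tweety), locked(d), mammal(d), open(tweety), penguin(d), small(tweety), stale(d), swims(d), valid(z), visible(d), wooden(d)} — 19 facts.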